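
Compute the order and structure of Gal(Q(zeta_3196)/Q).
|Gal(Q(zeta_3196)/Q)| = phi(3196) = 1472; group ≅ (Z/3196Z)^* ≅ Z/2Z × Z/16Z × Z/46Z

The n-th cyclotomic polynomial Φ_3196(x) is the minimal polynomial of zeta_3196 over Q and has degree phi(3196) = 1472. So Q(zeta_3196) is a degree-1472 Galois extension with Galois group (Z/3196Z)^*. By CRT, (Z/3196Z)^* ≅ (Z/4Z)^* × (Z/17Z)^* × (Z/47Z)^*. Each prime-power unit group is (Z/4Z)^* ≅ Z/2Z; (Z/17Z)^* ≅ Z/16Z; (Z/47Z)^* ≅ Z/46Z. Hence Gal(Q(zeta_3196)/Q) ≅ Z/2Z × Z/16Z × Z/46Z.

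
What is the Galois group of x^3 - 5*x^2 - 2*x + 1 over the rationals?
Gal(K/Q) = S_3 (symmetric group of order 6)

Compute the discriminant of x^3 + (-5)*x^2 + (-2)*x + (1): Δ = 785. Since Δ is not a rational square, the Galois group is not contained in A_3; it must be the full S_3 (irreducibility of the cubic rules out anything smaller).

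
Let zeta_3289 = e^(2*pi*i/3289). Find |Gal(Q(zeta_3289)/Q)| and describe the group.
|Gal(Q(zeta_3289)/Q)| = phi(3289) = 2640; group ≅ (Z/3289Z)^* ≅ Z/10Z × Z/12Z × Z/22Z

The n-th cyclotomic polynomial Φ_3289(x) is the minimal polynomial of zeta_3289 over Q and has degree phi(3289) = 2640. So Q(zeta_3289) is a degree-2640 Galois extension with Galois group (Z/3289Z)^*. By CRT, (Z/3289Z)^* ≅ (Z/11Z)^* × (Z/13Z)^* × (Z/23Z)^*. Each prime-power unit group is (Z/11Z)^* ≅ Z/10Z; (Z/13Z)^* ≅ Z/12Z; (Z/23Z)^* ≅ Z/22Z. Hence Gal(Q(zeta_3289)/Q) ≅ Z/10Z × Z/12Z × Z/22Z.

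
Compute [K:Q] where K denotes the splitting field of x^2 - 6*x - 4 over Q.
[K:Q] = 2

The discriminant of x^2 + (-6)*x + (-4) is b^2 - 4c = 36 - (-16) = 52. Since 52 is not a perfect square in Q, the polynomial is irreducible over Q. Its two roots generate a degree-2 extension, so [K:Q] = 2.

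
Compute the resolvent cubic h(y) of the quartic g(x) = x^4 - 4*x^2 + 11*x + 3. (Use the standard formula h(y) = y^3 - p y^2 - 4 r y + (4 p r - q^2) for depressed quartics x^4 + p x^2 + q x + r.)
h(y) = y^3 + 4*y^2 - 12*y - 169

Identify coefficients: p = -4, q = 11, r = 3.
Plug into h(y) = y^3 - p y^2 - 4 r y + (4 p r - q^2):
  h(y) = y^3 - (-4) y^2 - 4*(3) y + (4*(-4)*(3) - (11)^2)
       = y^3 + (4) y^2 + (-12) y + (-169).
Simplifying: h(y) = y^3 + 4*y^2 - 12*y - 169.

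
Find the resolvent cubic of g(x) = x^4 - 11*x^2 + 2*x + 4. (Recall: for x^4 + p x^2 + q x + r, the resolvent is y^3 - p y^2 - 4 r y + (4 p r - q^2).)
h(y) = y^3 + 11*y^2 - 16*y - 180

Identify coefficients: p = -11, q = 2, r = 4.
Plug into h(y) = y^3 - p y^2 - 4 r y + (4 p r - q^2):
  h(y) = y^3 - (-11) y^2 - 4*(4) y + (4*(-11)*(4) - (2)^2)
       = y^3 + (11) y^2 + (-16) y + (-180).
Simplifying: h(y) = y^3 + 11*y^2 - 16*y - 180.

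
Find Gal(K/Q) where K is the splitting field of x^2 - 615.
Gal(K/Q) = Z/2Z (cyclic of order 2)

x^2 - 615 is irreducible over Q since 615 is not a rational square. The splitting field Q(sqrt(615)) has degree 2 over Q, and its unique nontrivial automorphism is sqrt(615) ↦ -sqrt(615). Hence Gal(Q(sqrt(615))/Q) = Z/2Z.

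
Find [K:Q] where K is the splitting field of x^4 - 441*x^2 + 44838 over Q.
[K:Q] = 4

f factors as (x^2 - 159)(x^2 - 282); the splitting field is K = Q(sqrt(159), sqrt(282)). Since 159, 282, and 44838 are all non-squares in Q, the three subfields Q(sqrt(159)), Q(sqrt(282)), Q(sqrt(44838)) are distinct degree-2 extensions, so [K:Q] = 4 (Klein four Galois group).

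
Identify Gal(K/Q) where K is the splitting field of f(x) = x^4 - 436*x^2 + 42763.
Gal(K/Q) = V_4 (Klein four-group, Z/2Z × Z/2Z)

f factors as (x^2 - 287)(x^2 - 149), so the splitting field is K = Q(sqrt(287), sqrt(149)). The elements 287, 149, 42763 are all non-squares in Q, so sqrt(287) and sqrt(149) generate independent quadratic extensions. Thus [K:Q] = 4 and Gal(K/Q) is generated by the two order-2 automorphisms sqrt(287) ↦ -sqrt(287) and sqrt(149) ↦ -sqrt(149), giving V_4.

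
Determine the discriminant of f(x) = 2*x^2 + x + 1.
Δ = -7

For a quadratic a x^2 + b x + c the discriminant is Δ = b^2 - 4ac = (1)^2 - 4*(2)*(1) = 1 - (8) = -7.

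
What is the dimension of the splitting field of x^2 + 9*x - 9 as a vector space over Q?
[K:Q] = 2

The discriminant of x^2 + (9)*x + (-9) is b^2 - 4c = 81 - (-36) = 117. Since 117 is not a perfect square in Q, the polynomial is irreducible over Q. Its two roots generate a degree-2 extension, so [K:Q] = 2.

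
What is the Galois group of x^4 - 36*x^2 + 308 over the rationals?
Gal(K/Q) = V_4 (Klein four-group, Z/2Z × Z/2Z)

f factors as (x^2 - 14)(x^2 - 22), so the splitting field is K = Q(sqrt(14), sqrt(22)). The elements 14, 22, 308 are all non-squares in Q, so sqrt(14) and sqrt(22) generate independent quadratic extensions. Thus [K:Q] = 4 and Gal(K/Q) is generated by the two order-2 automorphisms sqrt(14) ↦ -sqrt(14) and sqrt(22) ↦ -sqrt(22), giving V_4.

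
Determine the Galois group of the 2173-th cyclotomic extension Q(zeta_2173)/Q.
|Gal(Q(zeta_2173)/Q)| = phi(2173) = 2080; group ≅ (Z/2173Z)^* ≅ Z/40Z × Z/52Z

The n-th cyclotomic polynomial Φ_2173(x) is the minimal polynomial of zeta_2173 over Q and has degree phi(2173) = 2080. So Q(zeta_2173) is a degree-2080 Galois extension with Galois group (Z/2173Z)^*. By CRT, (Z/2173Z)^* ≅ (Z/41Z)^* × (Z/53Z)^*. Each prime-power unit group is (Z/41Z)^* ≅ Z/40Z; (Z/53Z)^* ≅ Z/52Z. Hence Gal(Q(zeta_2173)/Q) ≅ Z/40Z × Z/52Z.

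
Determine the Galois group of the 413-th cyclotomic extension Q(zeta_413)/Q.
|Gal(Q(zeta_413)/Q)| = phi(413) = 348; group ≅ (Z/413Z)^* ≅ Z/6Z × Z/58Z

The n-th cyclotomic polynomial Φ_413(x) is the minimal polynomial of zeta_413 over Q and has degree phi(413) = 348. So Q(zeta_413) is a degree-348 Galois extension with Galois group (Z/413Z)^*. By CRT, (Z/413Z)^* ≅ (Z/7Z)^* × (Z/59Z)^*. Each prime-power unit group is (Z/7Z)^* ≅ Z/6Z; (Z/59Z)^* ≅ Z/58Z. Hence Gal(Q(zeta_413)/Q) ≅ Z/6Z × Z/58Z.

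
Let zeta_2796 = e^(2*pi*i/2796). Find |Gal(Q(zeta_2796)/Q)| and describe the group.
|Gal(Q(zeta_2796)/Q)| = phi(2796) = 928; group ≅ (Z/2796Z)^* ≅ Z/2Z × Z/2Z × Z/232Z

The n-th cyclotomic polynomial Φ_2796(x) is the minimal polynomial of zeta_2796 over Q and has degree phi(2796) = 928. So Q(zeta_2796) is a degree-928 Galois extension with Galois group (Z/2796Z)^*. By CRT, (Z/2796Z)^* ≅ (Z/4Z)^* × (Z/3Z)^* × (Z/233Z)^*. Each prime-power unit group is (Z/4Z)^* ≅ Z/2Z; (Z/3Z)^* ≅ Z/2Z; (Z/233Z)^* ≅ Z/232Z. Hence Gal(Q(zeta_2796)/Q) ≅ Z/2Z × Z/2Z × Z/232Z.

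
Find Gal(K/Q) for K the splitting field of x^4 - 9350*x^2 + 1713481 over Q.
Gal(K/Q) = Z/2Z (cyclic of order 2)

f factors as (x^2 - 187)(x^2 - 9163), so the splitting field is K = Q(sqrt(187), sqrt(9163)). The squarefree part of 187 is 187 and the squarefree part of 9163 is also 187, so sqrt(187) and sqrt(9163) are both rational multiples of sqrt(187). Hence Q(sqrt(187)) = Q(sqrt(9163)) = Q(sqrt(187)), and the splitting field collapses to a single degree-2 extension with Galois group Z/2Z.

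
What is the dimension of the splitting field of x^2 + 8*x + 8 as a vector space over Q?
[K:Q] = 2

The discriminant of x^2 + (8)*x + (8) is b^2 - 4c = 64 - (32) = 32. Since 32 is not a perfect square in Q, the polynomial is irreducible over Q. Its two roots generate a degree-2 extension, so [K:Q] = 2.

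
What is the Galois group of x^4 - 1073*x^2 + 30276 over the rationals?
Gal(K/Q) = Z/2Z (cyclic of order 2)

f factors as (x^2 - 1044)(x^2 - 29), so the splitting field is K = Q(sqrt(1044), sqrt(29)). The squarefree part of 1044 is 29 and the squarefree part of 29 is also 29, so sqrt(1044) and sqrt(29) are both rational multiples of sqrt(29). Hence Q(sqrt(1044)) = Q(sqrt(29)) = Q(sqrt(29)), and the splitting field collapses to a single degree-2 extension with Galois group Z/2Z.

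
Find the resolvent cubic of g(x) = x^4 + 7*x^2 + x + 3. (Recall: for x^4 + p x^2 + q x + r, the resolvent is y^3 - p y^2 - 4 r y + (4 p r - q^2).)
h(y) = y^3 - 7*y^2 - 12*y + 83

Identify coefficients: p = 7, q = 1, r = 3.
Plug into h(y) = y^3 - p y^2 - 4 r y + (4 p r - q^2):
  h(y) = y^3 - (7) y^2 - 4*(3) y + (4*(7)*(3) - (1)^2)
       = y^3 + (-7) y^2 + (-12) y + (83).
Simplifying: h(y) = y^3 - 7*y^2 - 12*y + 83.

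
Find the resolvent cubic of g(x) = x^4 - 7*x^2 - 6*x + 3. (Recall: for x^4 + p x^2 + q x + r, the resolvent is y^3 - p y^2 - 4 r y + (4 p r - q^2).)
h(y) = y^3 + 7*y^2 - 12*y - 120

Identify coefficients: p = -7, q = -6, r = 3.
Plug into h(y) = y^3 - p y^2 - 4 r y + (4 p r - q^2):
  h(y) = y^3 - (-7) y^2 - 4*(3) y + (4*(-7)*(3) - (-6)^2)
       = y^3 + (7) y^2 + (-12) y + (-120).
Simplifying: h(y) = y^3 + 7*y^2 - 12*y - 120.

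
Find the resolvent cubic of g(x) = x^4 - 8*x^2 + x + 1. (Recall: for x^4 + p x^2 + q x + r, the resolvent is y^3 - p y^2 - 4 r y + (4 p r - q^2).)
h(y) = y^3 + 8*y^2 - 4*y - 33

Identify coefficients: p = -8, q = 1, r = 1.
Plug into h(y) = y^3 - p y^2 - 4 r y + (4 p r - q^2):
  h(y) = y^3 - (-8) y^2 - 4*(1) y + (4*(-8)*(1) - (1)^2)
       = y^3 + (8) y^2 + (-4) y + (-33).
Simplifying: h(y) = y^3 + 8*y^2 - 4*y - 33.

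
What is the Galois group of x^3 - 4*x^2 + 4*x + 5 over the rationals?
Gal(K/Q) = S_3 (symmetric group of order 6)

Compute the discriminant of x^3 + (-4)*x^2 + (4)*x + (5): Δ = -835. Since Δ is not a rational square, the Galois group is not contained in A_3; it must be the full S_3 (irreducibility of the cubic rules out anything smaller).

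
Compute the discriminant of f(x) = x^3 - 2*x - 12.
Δ = -3856

For a depressed cubic x^3 + p x + q the discriminant is Δ = -4 p^3 - 27 q^2 = -4*(-2)^3 - 27*(-12)^2 = 32 - 3888 = -3856.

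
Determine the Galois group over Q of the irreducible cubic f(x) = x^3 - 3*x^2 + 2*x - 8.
Gal(K/Q) = S_3 (symmetric group of order 6)

Compute the discriminant of x^3 + (-3)*x^2 + (2)*x + (-8): Δ = -1724. Since Δ is not a rational square, the Galois group is not contained in A_3; it must be the full S_3 (irreducibility of the cubic rules out anything smaller).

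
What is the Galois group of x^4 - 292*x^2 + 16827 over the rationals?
Gal(K/Q) = V_4 (Klein four-group, Z/2Z × Z/2Z)

f factors as (x^2 - 213)(x^2 - 79), so the splitting field is K = Q(sqrt(213), sqrt(79)). The elements 213, 79, 16827 are all non-squares in Q, so sqrt(213) and sqrt(79) generate independent quadratic extensions. Thus [K:Q] = 4 and Gal(K/Q) is generated by the two order-2 automorphisms sqrt(213) ↦ -sqrt(213) and sqrt(79) ↦ -sqrt(79), giving V_4.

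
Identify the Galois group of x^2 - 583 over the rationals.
Gal(K/Q) = Z/2Z (cyclic of order 2)

x^2 - 583 is irreducible over Q since 583 is not a rational square. The splitting field Q(sqrt(583)) has degree 2 over Q, and its unique nontrivial automorphism is sqrt(583) ↦ -sqrt(583). Hence Gal(Q(sqrt(583))/Q) = Z/2Z.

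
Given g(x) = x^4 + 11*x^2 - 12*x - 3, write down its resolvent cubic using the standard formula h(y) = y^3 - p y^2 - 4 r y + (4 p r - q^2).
h(y) = y^3 - 11*y^2 + 12*y - 276

Identify coefficients: p = 11, q = -12, r = -3.
Plug into h(y) = y^3 - p y^2 - 4 r y + (4 p r - q^2):
  h(y) = y^3 - (11) y^2 - 4*(-3) y + (4*(11)*(-3) - (-12)^2)
       = y^3 + (-11) y^2 + (12) y + (-276).
Simplifying: h(y) = y^3 - 11*y^2 + 12*y - 276.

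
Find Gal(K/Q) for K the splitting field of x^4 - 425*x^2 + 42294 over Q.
Gal(K/Q) = V_4 (Klein four-group, Z/2Z × Z/2Z)

f factors as (x^2 - 159)(x^2 - 266), so the splitting field is K = Q(sqrt(159), sqrt(266)). The elements 159, 266, 42294 are all non-squares in Q, so sqrt(159) and sqrt(266) generate independent quadratic extensions. Thus [K:Q] = 4 and Gal(K/Q) is generated by the two order-2 automorphisms sqrt(159) ↦ -sqrt(159) and sqrt(266) ↦ -sqrt(266), giving V_4.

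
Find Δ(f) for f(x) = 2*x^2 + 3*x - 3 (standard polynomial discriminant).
Δ = 33

For a quadratic a x^2 + b x + c the discriminant is Δ = b^2 - 4ac = (3)^2 - 4*(2)*(-3) = 9 - (-24) = 33.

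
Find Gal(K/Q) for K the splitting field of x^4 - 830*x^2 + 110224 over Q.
Gal(K/Q) = Z/2Z (cyclic of order 2)

f factors as (x^2 - 664)(x^2 - 166), so the splitting field is K = Q(sqrt(664), sqrt(166)). The squarefree part of 664 is 166 and the squarefree part of 166 is also 166, so sqrt(664) and sqrt(166) are both rational multiples of sqrt(166). Hence Q(sqrt(664)) = Q(sqrt(166)) = Q(sqrt(166)), and the splitting field collapses to a single degree-2 extension with Galois group Z/2Z.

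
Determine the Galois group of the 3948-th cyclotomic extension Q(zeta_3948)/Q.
|Gal(Q(zeta_3948)/Q)| = phi(3948) = 1104; group ≅ (Z/3948Z)^* ≅ Z/2Z × Z/2Z × Z/6Z × Z/46Z

The n-th cyclotomic polynomial Φ_3948(x) is the minimal polynomial of zeta_3948 over Q and has degree phi(3948) = 1104. So Q(zeta_3948) is a degree-1104 Galois extension with Galois group (Z/3948Z)^*. By CRT, (Z/3948Z)^* ≅ (Z/4Z)^* × (Z/3Z)^* × (Z/7Z)^* × (Z/47Z)^*. Each prime-power unit group is (Z/4Z)^* ≅ Z/2Z; (Z/3Z)^* ≅ Z/2Z; (Z/7Z)^* ≅ Z/6Z; (Z/47Z)^* ≅ Z/46Z. Hence Gal(Q(zeta_3948)/Q) ≅ Z/2Z × Z/2Z × Z/6Z × Z/46Z.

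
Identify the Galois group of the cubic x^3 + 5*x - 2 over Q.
Gal(K/Q) = S_3 (symmetric group of order 6)

Compute the discriminant of x^3 + (0)*x^2 + (5)*x + (-2): Δ = -608. Since Δ is not a rational square, the Galois group is not contained in A_3; it must be the full S_3 (irreducibility of the cubic rules out anything smaller).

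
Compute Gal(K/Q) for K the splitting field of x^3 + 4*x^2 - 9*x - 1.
Gal(K/Q) = S_3 (symmetric group of order 6)

Compute the discriminant of x^3 + (4)*x^2 + (-9)*x + (-1): Δ = 5089. Since Δ is not a rational square, the Galois group is not contained in A_3; it must be the full S_3 (irreducibility of the cubic rules out anything smaller).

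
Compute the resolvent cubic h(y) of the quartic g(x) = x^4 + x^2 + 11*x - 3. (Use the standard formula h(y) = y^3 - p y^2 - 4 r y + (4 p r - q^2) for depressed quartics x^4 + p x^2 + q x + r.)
h(y) = y^3 - y^2 + 12*y - 133

Identify coefficients: p = 1, q = 11, r = -3.
Plug into h(y) = y^3 - p y^2 - 4 r y + (4 p r - q^2):
  h(y) = y^3 - (1) y^2 - 4*(-3) y + (4*(1)*(-3) - (11)^2)
       = y^3 + (-1) y^2 + (12) y + (-133).
Simplifying: h(y) = y^3 - y^2 + 12*y - 133.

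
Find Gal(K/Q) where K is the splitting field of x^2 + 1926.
Gal(K/Q) = Z/2Z (cyclic of order 2)

x^2 + 1926 is irreducible over Q since -1926 is not a rational square. The splitting field Q(sqrt(-1926)) has degree 2 over Q, and its unique nontrivial automorphism is sqrt(-1926) ↦ -sqrt(-1926). Hence Gal(Q(sqrt(-1926))/Q) = Z/2Z.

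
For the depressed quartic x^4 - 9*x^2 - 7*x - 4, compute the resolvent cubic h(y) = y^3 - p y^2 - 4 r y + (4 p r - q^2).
h(y) = y^3 + 9*y^2 + 16*y + 95

Identify coefficients: p = -9, q = -7, r = -4.
Plug into h(y) = y^3 - p y^2 - 4 r y + (4 p r - q^2):
  h(y) = y^3 - (-9) y^2 - 4*(-4) y + (4*(-9)*(-4) - (-7)^2)
       = y^3 + (9) y^2 + (16) y + (95).
Simplifying: h(y) = y^3 + 9*y^2 + 16*y + 95.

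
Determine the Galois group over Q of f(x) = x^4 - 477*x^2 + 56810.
Gal(K/Q) = V_4 (Klein four-group, Z/2Z × Z/2Z)

f factors as (x^2 - 230)(x^2 - 247), so the splitting field is K = Q(sqrt(230), sqrt(247)). The elements 230, 247, 56810 are all non-squares in Q, so sqrt(230) and sqrt(247) generate independent quadratic extensions. Thus [K:Q] = 4 and Gal(K/Q) is generated by the two order-2 automorphisms sqrt(230) ↦ -sqrt(230) and sqrt(247) ↦ -sqrt(247), giving V_4.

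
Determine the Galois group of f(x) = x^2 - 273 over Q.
Gal(K/Q) = Z/2Z (cyclic of order 2)

x^2 - 273 is irreducible over Q since 273 is not a rational square. The splitting field Q(sqrt(273)) has degree 2 over Q, and its unique nontrivial automorphism is sqrt(273) ↦ -sqrt(273). Hence Gal(Q(sqrt(273))/Q) = Z/2Z.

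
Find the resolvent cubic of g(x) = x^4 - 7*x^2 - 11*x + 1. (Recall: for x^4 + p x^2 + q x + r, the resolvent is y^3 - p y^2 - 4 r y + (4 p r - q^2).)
h(y) = y^3 + 7*y^2 - 4*y - 149

Identify coefficients: p = -7, q = -11, r = 1.
Plug into h(y) = y^3 - p y^2 - 4 r y + (4 p r - q^2):
  h(y) = y^3 - (-7) y^2 - 4*(1) y + (4*(-7)*(1) - (-11)^2)
       = y^3 + (7) y^2 + (-4) y + (-149).
Simplifying: h(y) = y^3 + 7*y^2 - 4*y - 149.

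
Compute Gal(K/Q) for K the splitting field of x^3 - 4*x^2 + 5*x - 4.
Gal(K/Q) = S_3 (symmetric group of order 6)

Compute the discriminant of x^3 + (-4)*x^2 + (5)*x + (-4): Δ = -116. Since Δ is not a rational square, the Galois group is not contained in A_3; it must be the full S_3 (irreducibility of the cubic rules out anything smaller).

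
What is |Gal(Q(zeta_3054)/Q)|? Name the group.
|Gal(Q(zeta_3054)/Q)| = phi(3054) = 1016; group ≅ (Z/3054Z)^* ≅ Z/2Z × Z/508Z

The n-th cyclotomic polynomial Φ_3054(x) is the minimal polynomial of zeta_3054 over Q and has degree phi(3054) = 1016. So Q(zeta_3054) is a degree-1016 Galois extension with Galois group (Z/3054Z)^*. By CRT, (Z/3054Z)^* ≅ (Z/2Z)^* × (Z/3Z)^* × (Z/509Z)^*. Each prime-power unit group is (Z/2Z)^* ≅ trivial group (order 1); (Z/3Z)^* ≅ Z/2Z; (Z/509Z)^* ≅ Z/508Z. Hence Gal(Q(zeta_3054)/Q) ≅ Z/2Z × Z/508Z.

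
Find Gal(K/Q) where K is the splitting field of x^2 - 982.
Gal(K/Q) = Z/2Z (cyclic of order 2)

x^2 - 982 is irreducible over Q since 982 is not a rational square. The splitting field Q(sqrt(982)) has degree 2 over Q, and its unique nontrivial automorphism is sqrt(982) ↦ -sqrt(982). Hence Gal(Q(sqrt(982))/Q) = Z/2Z.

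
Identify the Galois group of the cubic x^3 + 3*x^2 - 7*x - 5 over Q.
Gal(K/Q) = S_3 (symmetric group of order 6)

Compute the discriminant of x^3 + (3)*x^2 + (-7)*x + (-5): Δ = 3568. Since Δ is not a rational square, the Galois group is not contained in A_3; it must be the full S_3 (irreducibility of the cubic rules out anything smaller).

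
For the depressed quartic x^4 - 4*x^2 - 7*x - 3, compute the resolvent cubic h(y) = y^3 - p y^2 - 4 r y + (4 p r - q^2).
h(y) = y^3 + 4*y^2 + 12*y - 1

Identify coefficients: p = -4, q = -7, r = -3.
Plug into h(y) = y^3 - p y^2 - 4 r y + (4 p r - q^2):
  h(y) = y^3 - (-4) y^2 - 4*(-3) y + (4*(-4)*(-3) - (-7)^2)
       = y^3 + (4) y^2 + (12) y + (-1).
Simplifying: h(y) = y^3 + 4*y^2 + 12*y - 1.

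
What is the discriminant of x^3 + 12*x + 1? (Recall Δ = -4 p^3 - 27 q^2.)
Δ = -6939

For a depressed cubic x^3 + p x + q the discriminant is Δ = -4 p^3 - 27 q^2 = -4*(12)^3 - 27*(1)^2 = -6912 - 27 = -6939.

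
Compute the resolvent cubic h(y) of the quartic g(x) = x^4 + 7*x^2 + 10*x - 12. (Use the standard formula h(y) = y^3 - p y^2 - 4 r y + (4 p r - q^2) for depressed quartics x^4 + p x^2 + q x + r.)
h(y) = y^3 - 7*y^2 + 48*y - 436

Identify coefficients: p = 7, q = 10, r = -12.
Plug into h(y) = y^3 - p y^2 - 4 r y + (4 p r - q^2):
  h(y) = y^3 - (7) y^2 - 4*(-12) y + (4*(7)*(-12) - (10)^2)
       = y^3 + (-7) y^2 + (48) y + (-436).
Simplifying: h(y) = y^3 - 7*y^2 + 48*y - 436.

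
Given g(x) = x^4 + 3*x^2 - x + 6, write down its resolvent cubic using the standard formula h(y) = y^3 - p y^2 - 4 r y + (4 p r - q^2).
h(y) = y^3 - 3*y^2 - 24*y + 71

Identify coefficients: p = 3, q = -1, r = 6.
Plug into h(y) = y^3 - p y^2 - 4 r y + (4 p r - q^2):
  h(y) = y^3 - (3) y^2 - 4*(6) y + (4*(3)*(6) - (-1)^2)
       = y^3 + (-3) y^2 + (-24) y + (71).
Simplifying: h(y) = y^3 - 3*y^2 - 24*y + 71.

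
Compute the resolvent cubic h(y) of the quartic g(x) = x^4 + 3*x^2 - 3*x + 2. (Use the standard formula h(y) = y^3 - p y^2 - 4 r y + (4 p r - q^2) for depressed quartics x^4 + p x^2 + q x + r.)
h(y) = y^3 - 3*y^2 - 8*y + 15

Identify coefficients: p = 3, q = -3, r = 2.
Plug into h(y) = y^3 - p y^2 - 4 r y + (4 p r - q^2):
  h(y) = y^3 - (3) y^2 - 4*(2) y + (4*(3)*(2) - (-3)^2)
       = y^3 + (-3) y^2 + (-8) y + (15).
Simplifying: h(y) = y^3 - 3*y^2 - 8*y + 15.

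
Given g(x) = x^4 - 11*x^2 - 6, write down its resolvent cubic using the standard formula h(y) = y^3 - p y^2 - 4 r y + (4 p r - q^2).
h(y) = y^3 + 11*y^2 + 24*y + 264

Identify coefficients: p = -11, q = 0, r = -6.
Plug into h(y) = y^3 - p y^2 - 4 r y + (4 p r - q^2):
  h(y) = y^3 - (-11) y^2 - 4*(-6) y + (4*(-11)*(-6) - (0)^2)
       = y^3 + (11) y^2 + (24) y + (264).
Simplifying: h(y) = y^3 + 11*y^2 + 24*y + 264.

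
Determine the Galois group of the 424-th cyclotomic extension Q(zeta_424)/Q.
|Gal(Q(zeta_424)/Q)| = phi(424) = 208; group ≅ (Z/424Z)^* ≅ Z/2Z × Z/2Z × Z/52Z

The n-th cyclotomic polynomial Φ_424(x) is the minimal polynomial of zeta_424 over Q and has degree phi(424) = 208. So Q(zeta_424) is a degree-208 Galois extension with Galois group (Z/424Z)^*. By CRT, (Z/424Z)^* ≅ (Z/8Z)^* × (Z/53Z)^*. Each prime-power unit group is (Z/8Z)^* ≅ Z/2Z × Z/2Z; (Z/53Z)^* ≅ Z/52Z. Hence Gal(Q(zeta_424)/Q) ≅ Z/2Z × Z/2Z × Z/52Z.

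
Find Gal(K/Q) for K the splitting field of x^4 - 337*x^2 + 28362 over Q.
Gal(K/Q) = V_4 (Klein four-group, Z/2Z × Z/2Z)

f factors as (x^2 - 163)(x^2 - 174), so the splitting field is K = Q(sqrt(163), sqrt(174)). The elements 163, 174, 28362 are all non-squares in Q, so sqrt(163) and sqrt(174) generate independent quadratic extensions. Thus [K:Q] = 4 and Gal(K/Q) is generated by the two order-2 automorphisms sqrt(163) ↦ -sqrt(163) and sqrt(174) ↦ -sqrt(174), giving V_4.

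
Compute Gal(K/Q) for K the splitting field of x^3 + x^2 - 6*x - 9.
Gal(K/Q) = S_3 (symmetric group of order 6)

Compute the discriminant of x^3 + (1)*x^2 + (-6)*x + (-9): Δ = -279. Since Δ is not a rational square, the Galois group is not contained in A_3; it must be the full S_3 (irreducibility of the cubic rules out anything smaller).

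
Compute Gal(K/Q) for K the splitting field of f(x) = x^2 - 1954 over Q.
Gal(K/Q) = Z/2Z (cyclic of order 2)

x^2 - 1954 is irreducible over Q since 1954 is not a rational square. The splitting field Q(sqrt(1954)) has degree 2 over Q, and its unique nontrivial automorphism is sqrt(1954) ↦ -sqrt(1954). Hence Gal(Q(sqrt(1954))/Q) = Z/2Z.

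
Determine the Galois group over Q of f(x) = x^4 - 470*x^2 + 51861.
Gal(K/Q) = V_4 (Klein four-group, Z/2Z × Z/2Z)

f factors as (x^2 - 293)(x^2 - 177), so the splitting field is K = Q(sqrt(293), sqrt(177)). The elements 293, 177, 51861 are all non-squares in Q, so sqrt(293) and sqrt(177) generate independent quadratic extensions. Thus [K:Q] = 4 and Gal(K/Q) is generated by the two order-2 automorphisms sqrt(293) ↦ -sqrt(293) and sqrt(177) ↦ -sqrt(177), giving V_4.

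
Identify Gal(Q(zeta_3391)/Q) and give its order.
|Gal(Q(zeta_3391)/Q)| = phi(3391) = 3390; group ≅ (Z/3391Z)^* ≅ Z/3390Z

The n-th cyclotomic polynomial Φ_3391(x) is the minimal polynomial of zeta_3391 over Q and has degree phi(3391) = 3390. So Q(zeta_3391) is a degree-3390 Galois extension with Galois group (Z/3391Z)^*. (Z/3391Z)^* is cyclic since 3391 is an odd prime power (or 4). Hence Gal(Q(zeta_3391)/Q) ≅ Z/3390Z.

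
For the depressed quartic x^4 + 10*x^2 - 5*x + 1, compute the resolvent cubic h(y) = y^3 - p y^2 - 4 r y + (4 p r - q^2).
h(y) = y^3 - 10*y^2 - 4*y + 15

Identify coefficients: p = 10, q = -5, r = 1.
Plug into h(y) = y^3 - p y^2 - 4 r y + (4 p r - q^2):
  h(y) = y^3 - (10) y^2 - 4*(1) y + (4*(10)*(1) - (-5)^2)
       = y^3 + (-10) y^2 + (-4) y + (15).
Simplifying: h(y) = y^3 - 10*y^2 - 4*y + 15.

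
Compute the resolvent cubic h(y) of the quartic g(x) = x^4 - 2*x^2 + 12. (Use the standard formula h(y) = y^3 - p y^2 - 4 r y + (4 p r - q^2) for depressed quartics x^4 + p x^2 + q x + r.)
h(y) = y^3 + 2*y^2 - 48*y - 96

Identify coefficients: p = -2, q = 0, r = 12.
Plug into h(y) = y^3 - p y^2 - 4 r y + (4 p r - q^2):
  h(y) = y^3 - (-2) y^2 - 4*(12) y + (4*(-2)*(12) - (0)^2)
       = y^3 + (2) y^2 + (-48) y + (-96).
Simplifying: h(y) = y^3 + 2*y^2 - 48*y - 96.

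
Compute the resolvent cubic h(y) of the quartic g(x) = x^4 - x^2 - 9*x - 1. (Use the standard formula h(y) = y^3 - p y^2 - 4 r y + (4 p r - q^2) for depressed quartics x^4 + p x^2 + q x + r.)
h(y) = y^3 + y^2 + 4*y - 77

Identify coefficients: p = -1, q = -9, r = -1.
Plug into h(y) = y^3 - p y^2 - 4 r y + (4 p r - q^2):
  h(y) = y^3 - (-1) y^2 - 4*(-1) y + (4*(-1)*(-1) - (-9)^2)
       = y^3 + (1) y^2 + (4) y + (-77).
Simplifying: h(y) = y^3 + y^2 + 4*y - 77.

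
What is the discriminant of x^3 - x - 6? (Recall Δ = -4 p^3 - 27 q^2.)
Δ = -968

For a depressed cubic x^3 + p x + q the discriminant is Δ = -4 p^3 - 27 q^2 = -4*(-1)^3 - 27*(-6)^2 = 4 - 972 = -968.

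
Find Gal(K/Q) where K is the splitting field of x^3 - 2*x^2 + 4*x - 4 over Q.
Gal(K/Q) = S_3 (symmetric group of order 6)

Compute the discriminant of x^3 + (-2)*x^2 + (4)*x + (-4): Δ = -176. Since Δ is not a rational square, the Galois group is not contained in A_3; it must be the full S_3 (irreducibility of the cubic rules out anything smaller).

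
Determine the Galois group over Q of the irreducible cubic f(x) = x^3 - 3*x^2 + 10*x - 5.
Gal(K/Q) = S_3 (symmetric group of order 6)

Compute the discriminant of x^3 + (-3)*x^2 + (10)*x + (-5): Δ = -1615. Since Δ is not a rational square, the Galois group is not contained in A_3; it must be the full S_3 (irreducibility of the cubic rules out anything smaller).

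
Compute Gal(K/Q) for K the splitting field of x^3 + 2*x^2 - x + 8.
Gal(K/Q) = S_3 (symmetric group of order 6)

Compute the discriminant of x^3 + (2)*x^2 + (-1)*x + (8): Δ = -2264. Since Δ is not a rational square, the Galois group is not contained in A_3; it must be the full S_3 (irreducibility of the cubic rules out anything smaller).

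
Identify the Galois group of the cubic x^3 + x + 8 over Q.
Gal(K/Q) = S_3 (symmetric group of order 6)

Compute the discriminant of x^3 + (0)*x^2 + (1)*x + (8): Δ = -1732. Since Δ is not a rational square, the Galois group is not contained in A_3; it must be the full S_3 (irreducibility of the cubic rules out anything smaller).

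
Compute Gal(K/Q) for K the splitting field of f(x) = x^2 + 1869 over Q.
Gal(K/Q) = Z/2Z (cyclic of order 2)

x^2 + 1869 is irreducible over Q since -1869 is not a rational square. The splitting field Q(sqrt(-1869)) has degree 2 over Q, and its unique nontrivial automorphism is sqrt(-1869) ↦ -sqrt(-1869). Hence Gal(Q(sqrt(-1869))/Q) = Z/2Z.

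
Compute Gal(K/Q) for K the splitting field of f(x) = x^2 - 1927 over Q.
Gal(K/Q) = Z/2Z (cyclic of order 2)

x^2 - 1927 is irreducible over Q since 1927 is not a rational square. The splitting field Q(sqrt(1927)) has degree 2 over Q, and its unique nontrivial automorphism is sqrt(1927) ↦ -sqrt(1927). Hence Gal(Q(sqrt(1927))/Q) = Z/2Z.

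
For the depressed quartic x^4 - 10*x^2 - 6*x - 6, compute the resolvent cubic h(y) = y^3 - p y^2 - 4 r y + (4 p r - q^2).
h(y) = y^3 + 10*y^2 + 24*y + 204

Identify coefficients: p = -10, q = -6, r = -6.
Plug into h(y) = y^3 - p y^2 - 4 r y + (4 p r - q^2):
  h(y) = y^3 - (-10) y^2 - 4*(-6) y + (4*(-10)*(-6) - (-6)^2)
       = y^3 + (10) y^2 + (24) y + (204).
Simplifying: h(y) = y^3 + 10*y^2 + 24*y + 204.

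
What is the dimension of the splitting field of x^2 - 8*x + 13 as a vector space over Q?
[K:Q] = 2

The discriminant of x^2 + (-8)*x + (13) is b^2 - 4c = 64 - (52) = 12. Since 12 is not a perfect square in Q, the polynomial is irreducible over Q. Its two roots generate a degree-2 extension, so [K:Q] = 2.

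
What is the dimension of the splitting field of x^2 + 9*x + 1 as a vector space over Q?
[K:Q] = 2

The discriminant of x^2 + (9)*x + (1) is b^2 - 4c = 81 - (4) = 77. Since 77 is not a perfect square in Q, the polynomial is irreducible over Q. Its two roots generate a degree-2 extension, so [K:Q] = 2.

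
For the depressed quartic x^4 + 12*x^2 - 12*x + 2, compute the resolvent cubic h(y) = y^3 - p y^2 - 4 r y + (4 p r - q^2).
h(y) = y^3 - 12*y^2 - 8*y - 48

Identify coefficients: p = 12, q = -12, r = 2.
Plug into h(y) = y^3 - p y^2 - 4 r y + (4 p r - q^2):
  h(y) = y^3 - (12) y^2 - 4*(2) y + (4*(12)*(2) - (-12)^2)
       = y^3 + (-12) y^2 + (-8) y + (-48).
Simplifying: h(y) = y^3 - 12*y^2 - 8*y - 48.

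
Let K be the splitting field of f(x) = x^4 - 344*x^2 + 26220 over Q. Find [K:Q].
[K:Q] = 4

f factors as (x^2 - 230)(x^2 - 114); the splitting field is K = Q(sqrt(230), sqrt(114)). Since 230, 114, and 26220 are all non-squares in Q, the three subfields Q(sqrt(230)), Q(sqrt(114)), Q(sqrt(26220)) are distinct degree-2 extensions, so [K:Q] = 4 (Klein four Galois group).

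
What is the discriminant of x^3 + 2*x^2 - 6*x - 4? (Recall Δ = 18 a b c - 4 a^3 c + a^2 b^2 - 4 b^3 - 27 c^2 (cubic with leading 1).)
Δ = 1568

For x^3 + a x^2 + b x + c the discriminant is Δ = 18 a b c - 4 a^3 c + a^2 b^2 - 4 b^3 - 27 c^2.
Plug a = 2, b = -6, c = -4:
  18*(2)*(-6)*(-4) - 4*(2)^3*(-4) + (2)^2*(-6)^2 - 4*(-6)^3 - 27*(-4)^2
  = 864 + (128) + 144 + (864) + (-432)
  = 1568.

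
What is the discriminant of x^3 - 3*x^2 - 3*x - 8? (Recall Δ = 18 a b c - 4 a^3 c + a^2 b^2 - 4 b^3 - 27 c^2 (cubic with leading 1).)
Δ = -3699

For x^3 + a x^2 + b x + c the discriminant is Δ = 18 a b c - 4 a^3 c + a^2 b^2 - 4 b^3 - 27 c^2.
Plug a = -3, b = -3, c = -8:
  18*(-3)*(-3)*(-8) - 4*(-3)^3*(-8) + (-3)^2*(-3)^2 - 4*(-3)^3 - 27*(-8)^2
  = -1296 + (-864) + 81 + (108) + (-1728)
  = -3699.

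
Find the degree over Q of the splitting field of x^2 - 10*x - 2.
[K:Q] = 2

The discriminant of x^2 + (-10)*x + (-2) is b^2 - 4c = 100 - (-8) = 108. Since 108 is not a perfect square in Q, the polynomial is irreducible over Q. Its two roots generate a degree-2 extension, so [K:Q] = 2.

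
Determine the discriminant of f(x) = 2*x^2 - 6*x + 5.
Δ = -4

For a quadratic a x^2 + b x + c the discriminant is Δ = b^2 - 4ac = (-6)^2 - 4*(2)*(5) = 36 - (40) = -4.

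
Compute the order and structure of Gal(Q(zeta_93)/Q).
|Gal(Q(zeta_93)/Q)| = phi(93) = 60; group ≅ (Z/93Z)^* ≅ Z/2Z × Z/30Z

The n-th cyclotomic polynomial Φ_93(x) is the minimal polynomial of zeta_93 over Q and has degree phi(93) = 60. So Q(zeta_93) is a degree-60 Galois extension with Galois group (Z/93Z)^*. By CRT, (Z/93Z)^* ≅ (Z/3Z)^* × (Z/31Z)^*. Each prime-power unit group is (Z/3Z)^* ≅ Z/2Z; (Z/31Z)^* ≅ Z/30Z. Hence Gal(Q(zeta_93)/Q) ≅ Z/2Z × Z/30Z.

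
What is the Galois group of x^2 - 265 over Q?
Gal(K/Q) = Z/2Z (cyclic of order 2)

x^2 - 265 is irreducible over Q since 265 is not a rational square. The splitting field Q(sqrt(265)) has degree 2 over Q, and its unique nontrivial automorphism is sqrt(265) ↦ -sqrt(265). Hence Gal(Q(sqrt(265))/Q) = Z/2Z.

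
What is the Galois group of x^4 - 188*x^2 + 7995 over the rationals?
Gal(K/Q) = V_4 (Klein four-group, Z/2Z × Z/2Z)

f factors as (x^2 - 123)(x^2 - 65), so the splitting field is K = Q(sqrt(123), sqrt(65)). The elements 123, 65, 7995 are all non-squares in Q, so sqrt(123) and sqrt(65) generate independent quadratic extensions. Thus [K:Q] = 4 and Gal(K/Q) is generated by the two order-2 automorphisms sqrt(123) ↦ -sqrt(123) and sqrt(65) ↦ -sqrt(65), giving V_4.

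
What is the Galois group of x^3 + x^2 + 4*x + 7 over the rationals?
Gal(K/Q) = S_3 (symmetric group of order 6)

Compute the discriminant of x^3 + (1)*x^2 + (4)*x + (7): Δ = -1087. Since Δ is not a rational square, the Galois group is not contained in A_3; it must be the full S_3 (irreducibility of the cubic rules out anything smaller).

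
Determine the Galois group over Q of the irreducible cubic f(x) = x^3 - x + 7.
Gal(K/Q) = S_3 (symmetric group of order 6)

Compute the discriminant of x^3 + (0)*x^2 + (-1)*x + (7): Δ = -1319. Since Δ is not a rational square, the Galois group is not contained in A_3; it must be the full S_3 (irreducibility of the cubic rules out anything smaller).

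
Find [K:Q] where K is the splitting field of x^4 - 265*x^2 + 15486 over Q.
[K:Q] = 4

f factors as (x^2 - 87)(x^2 - 178); the splitting field is K = Q(sqrt(87), sqrt(178)). Since 87, 178, and 15486 are all non-squares in Q, the three subfields Q(sqrt(87)), Q(sqrt(178)), Q(sqrt(15486)) are distinct degree-2 extensions, so [K:Q] = 4 (Klein four Galois group).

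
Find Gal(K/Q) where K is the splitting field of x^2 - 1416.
Gal(K/Q) = Z/2Z (cyclic of order 2)

x^2 - 1416 is irreducible over Q since 1416 is not a rational square. The splitting field Q(sqrt(1416)) has degree 2 over Q, and its unique nontrivial automorphism is sqrt(1416) ↦ -sqrt(1416). Hence Gal(Q(sqrt(1416))/Q) = Z/2Z.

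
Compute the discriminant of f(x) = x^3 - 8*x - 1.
Δ = 2021

For a depressed cubic x^3 + p x + q the discriminant is Δ = -4 p^3 - 27 q^2 = -4*(-8)^3 - 27*(-1)^2 = 2048 - 27 = 2021.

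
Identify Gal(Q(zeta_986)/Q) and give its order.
|Gal(Q(zeta_986)/Q)| = phi(986) = 448; group ≅ (Z/986Z)^* ≅ Z/16Z × Z/28Z

The n-th cyclotomic polynomial Φ_986(x) is the minimal polynomial of zeta_986 over Q and has degree phi(986) = 448. So Q(zeta_986) is a degree-448 Galois extension with Galois group (Z/986Z)^*. By CRT, (Z/986Z)^* ≅ (Z/2Z)^* × (Z/17Z)^* × (Z/29Z)^*. Each prime-power unit group is (Z/2Z)^* ≅ trivial group (order 1); (Z/17Z)^* ≅ Z/16Z; (Z/29Z)^* ≅ Z/28Z. Hence Gal(Q(zeta_986)/Q) ≅ Z/16Z × Z/28Z.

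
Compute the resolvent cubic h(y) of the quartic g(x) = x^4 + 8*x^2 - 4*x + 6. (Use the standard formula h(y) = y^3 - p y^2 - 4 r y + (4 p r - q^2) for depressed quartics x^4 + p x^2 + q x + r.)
h(y) = y^3 - 8*y^2 - 24*y + 176

Identify coefficients: p = 8, q = -4, r = 6.
Plug into h(y) = y^3 - p y^2 - 4 r y + (4 p r - q^2):
  h(y) = y^3 - (8) y^2 - 4*(6) y + (4*(8)*(6) - (-4)^2)
       = y^3 + (-8) y^2 + (-24) y + (176).
Simplifying: h(y) = y^3 - 8*y^2 - 24*y + 176.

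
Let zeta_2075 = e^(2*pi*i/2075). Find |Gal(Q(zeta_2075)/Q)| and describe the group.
|Gal(Q(zeta_2075)/Q)| = phi(2075) = 1640; group ≅ (Z/2075Z)^* ≅ Z/20Z × Z/82Z

The n-th cyclotomic polynomial Φ_2075(x) is the minimal polynomial of zeta_2075 over Q and has degree phi(2075) = 1640. So Q(zeta_2075) is a degree-1640 Galois extension with Galois group (Z/2075Z)^*. By CRT, (Z/2075Z)^* ≅ (Z/25Z)^* × (Z/83Z)^*. Each prime-power unit group is (Z/25Z)^* ≅ Z/20Z; (Z/83Z)^* ≅ Z/82Z. Hence Gal(Q(zeta_2075)/Q) ≅ Z/20Z × Z/82Z.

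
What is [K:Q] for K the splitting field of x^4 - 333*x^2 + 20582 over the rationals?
[K:Q] = 4

f factors as (x^2 - 82)(x^2 - 251); the splitting field is K = Q(sqrt(82), sqrt(251)). Since 82, 251, and 20582 are all non-squares in Q, the three subfields Q(sqrt(82)), Q(sqrt(251)), Q(sqrt(20582)) are distinct degree-2 extensions, so [K:Q] = 4 (Klein four Galois group).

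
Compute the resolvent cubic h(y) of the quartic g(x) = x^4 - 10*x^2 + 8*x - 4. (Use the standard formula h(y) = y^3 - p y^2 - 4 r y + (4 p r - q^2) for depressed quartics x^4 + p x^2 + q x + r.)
h(y) = y^3 + 10*y^2 + 16*y + 96

Identify coefficients: p = -10, q = 8, r = -4.
Plug into h(y) = y^3 - p y^2 - 4 r y + (4 p r - q^2):
  h(y) = y^3 - (-10) y^2 - 4*(-4) y + (4*(-10)*(-4) - (8)^2)
       = y^3 + (10) y^2 + (16) y + (96).
Simplifying: h(y) = y^3 + 10*y^2 + 16*y + 96.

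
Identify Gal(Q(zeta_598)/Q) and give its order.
|Gal(Q(zeta_598)/Q)| = phi(598) = 264; group ≅ (Z/598Z)^* ≅ Z/12Z × Z/22Z

The n-th cyclotomic polynomial Φ_598(x) is the minimal polynomial of zeta_598 over Q and has degree phi(598) = 264. So Q(zeta_598) is a degree-264 Galois extension with Galois group (Z/598Z)^*. By CRT, (Z/598Z)^* ≅ (Z/2Z)^* × (Z/13Z)^* × (Z/23Z)^*. Each prime-power unit group is (Z/2Z)^* ≅ trivial group (order 1); (Z/13Z)^* ≅ Z/12Z; (Z/23Z)^* ≅ Z/22Z. Hence Gal(Q(zeta_598)/Q) ≅ Z/12Z × Z/22Z.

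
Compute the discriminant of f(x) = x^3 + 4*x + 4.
Δ = -688

For a depressed cubic x^3 + p x + q the discriminant is Δ = -4 p^3 - 27 q^2 = -4*(4)^3 - 27*(4)^2 = -256 - 432 = -688.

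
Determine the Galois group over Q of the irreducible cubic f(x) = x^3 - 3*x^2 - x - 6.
Gal(K/Q) = S_3 (symmetric group of order 6)

Compute the discriminant of x^3 + (-3)*x^2 + (-1)*x + (-6): Δ = -1931. Since Δ is not a rational square, the Galois group is not contained in A_3; it must be the full S_3 (irreducibility of the cubic rules out anything smaller).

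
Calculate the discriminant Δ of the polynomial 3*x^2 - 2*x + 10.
Δ = -116

For a quadratic a x^2 + b x + c the discriminant is Δ = b^2 - 4ac = (-2)^2 - 4*(3)*(10) = 4 - (120) = -116.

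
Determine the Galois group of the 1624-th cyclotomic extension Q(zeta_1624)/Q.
|Gal(Q(zeta_1624)/Q)| = phi(1624) = 672; group ≅ (Z/1624Z)^* ≅ Z/2Z × Z/2Z × Z/6Z × Z/28Z

The n-th cyclotomic polynomial Φ_1624(x) is the minimal polynomial of zeta_1624 over Q and has degree phi(1624) = 672. So Q(zeta_1624) is a degree-672 Galois extension with Galois group (Z/1624Z)^*. By CRT, (Z/1624Z)^* ≅ (Z/8Z)^* × (Z/7Z)^* × (Z/29Z)^*. Each prime-power unit group is (Z/8Z)^* ≅ Z/2Z × Z/2Z; (Z/7Z)^* ≅ Z/6Z; (Z/29Z)^* ≅ Z/28Z. Hence Gal(Q(zeta_1624)/Q) ≅ Z/2Z × Z/2Z × Z/6Z × Z/28Z.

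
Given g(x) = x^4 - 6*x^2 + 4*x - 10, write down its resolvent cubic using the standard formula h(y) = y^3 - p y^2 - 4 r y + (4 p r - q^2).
h(y) = y^3 + 6*y^2 + 40*y + 224

Identify coefficients: p = -6, q = 4, r = -10.
Plug into h(y) = y^3 - p y^2 - 4 r y + (4 p r - q^2):
  h(y) = y^3 - (-6) y^2 - 4*(-10) y + (4*(-6)*(-10) - (4)^2)
       = y^3 + (6) y^2 + (40) y + (224).
Simplifying: h(y) = y^3 + 6*y^2 + 40*y + 224.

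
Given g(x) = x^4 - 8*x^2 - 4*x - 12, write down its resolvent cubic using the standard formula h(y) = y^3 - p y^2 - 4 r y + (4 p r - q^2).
h(y) = y^3 + 8*y^2 + 48*y + 368

Identify coefficients: p = -8, q = -4, r = -12.
Plug into h(y) = y^3 - p y^2 - 4 r y + (4 p r - q^2):
  h(y) = y^3 - (-8) y^2 - 4*(-12) y + (4*(-8)*(-12) - (-4)^2)
       = y^3 + (8) y^2 + (48) y + (368).
Simplifying: h(y) = y^3 + 8*y^2 + 48*y + 368.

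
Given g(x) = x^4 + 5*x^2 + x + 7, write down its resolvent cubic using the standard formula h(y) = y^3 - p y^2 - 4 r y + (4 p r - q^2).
h(y) = y^3 - 5*y^2 - 28*y + 139

Identify coefficients: p = 5, q = 1, r = 7.
Plug into h(y) = y^3 - p y^2 - 4 r y + (4 p r - q^2):
  h(y) = y^3 - (5) y^2 - 4*(7) y + (4*(5)*(7) - (1)^2)
       = y^3 + (-5) y^2 + (-28) y + (139).
Simplifying: h(y) = y^3 - 5*y^2 - 28*y + 139.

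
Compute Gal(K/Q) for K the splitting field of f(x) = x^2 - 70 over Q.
Gal(K/Q) = Z/2Z (cyclic of order 2)

x^2 - 70 is irreducible over Q since 70 is not a rational square. The splitting field Q(sqrt(70)) has degree 2 over Q, and its unique nontrivial automorphism is sqrt(70) ↦ -sqrt(70). Hence Gal(Q(sqrt(70))/Q) = Z/2Z.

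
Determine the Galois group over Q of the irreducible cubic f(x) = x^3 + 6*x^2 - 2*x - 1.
Gal(K/Q) = S_3 (symmetric group of order 6)

Compute the discriminant of x^3 + (6)*x^2 + (-2)*x + (-1): Δ = 1229. Since Δ is not a rational square, the Galois group is not contained in A_3; it must be the full S_3 (irreducibility of the cubic rules out anything smaller).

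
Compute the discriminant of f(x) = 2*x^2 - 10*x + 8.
Δ = 36

For a quadratic a x^2 + b x + c the discriminant is Δ = b^2 - 4ac = (-10)^2 - 4*(2)*(8) = 100 - (64) = 36.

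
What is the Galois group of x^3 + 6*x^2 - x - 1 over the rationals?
Gal(K/Q) = S_3 (symmetric group of order 6)

Compute the discriminant of x^3 + (6)*x^2 + (-1)*x + (-1): Δ = 985. Since Δ is not a rational square, the Galois group is not contained in A_3; it must be the full S_3 (irreducibility of the cubic rules out anything smaller).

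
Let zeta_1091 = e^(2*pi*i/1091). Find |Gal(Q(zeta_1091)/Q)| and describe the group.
|Gal(Q(zeta_1091)/Q)| = phi(1091) = 1090; group ≅ (Z/1091Z)^* ≅ Z/1090Z

The n-th cyclotomic polynomial Φ_1091(x) is the minimal polynomial of zeta_1091 over Q and has degree phi(1091) = 1090. So Q(zeta_1091) is a degree-1090 Galois extension with Galois group (Z/1091Z)^*. (Z/1091Z)^* is cyclic since 1091 is an odd prime power (or 4). Hence Gal(Q(zeta_1091)/Q) ≅ Z/1090Z.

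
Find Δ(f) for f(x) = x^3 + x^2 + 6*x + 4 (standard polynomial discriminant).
Δ = -844

For x^3 + a x^2 + b x + c the discriminant is Δ = 18 a b c - 4 a^3 c + a^2 b^2 - 4 b^3 - 27 c^2.
Plug a = 1, b = 6, c = 4:
  18*(1)*(6)*(4) - 4*(1)^3*(4) + (1)^2*(6)^2 - 4*(6)^3 - 27*(4)^2
  = 432 + (-16) + 36 + (-864) + (-432)
  = -844.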